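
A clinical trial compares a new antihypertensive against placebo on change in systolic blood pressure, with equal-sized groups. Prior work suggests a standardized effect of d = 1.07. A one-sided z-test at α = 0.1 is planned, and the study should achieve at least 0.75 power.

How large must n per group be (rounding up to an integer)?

For power 0.75 need Φ(δ − z_{0.1}) = 0.75, so δ = z_{0.1} + z_{0.25} = 1.282 + 0.674 = 1.956.
δ = d·√(n/2) ⇒ n = 2(δ/d)² = 2 × (1.956 / 1.07)² = 6.68.
Round up to the next whole unit.

n = 7 per group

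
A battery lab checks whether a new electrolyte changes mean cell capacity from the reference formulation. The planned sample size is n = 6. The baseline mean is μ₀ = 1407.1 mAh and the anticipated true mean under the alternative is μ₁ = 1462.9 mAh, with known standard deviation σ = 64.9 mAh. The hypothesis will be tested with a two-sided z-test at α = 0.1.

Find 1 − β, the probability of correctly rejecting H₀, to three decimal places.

Standardized effect: d = |μ₁ − μ₀| / σ = |1462.9 − 1407.1| / 64.9 = 0.8598
Noncentrality parameter: δ = d·√n = 0.8598 × √6 = 2.1060
Critical value for a two-sided test at α = 0.1: z_{α/2} = 1.645.
Power = Φ(δ − 1.645) + Φ(−δ − 1.645) = Φ(0.461) + Φ(-3.751) = 0.6777 + 0.0001 = 0.6778.

Power ≈ 0.678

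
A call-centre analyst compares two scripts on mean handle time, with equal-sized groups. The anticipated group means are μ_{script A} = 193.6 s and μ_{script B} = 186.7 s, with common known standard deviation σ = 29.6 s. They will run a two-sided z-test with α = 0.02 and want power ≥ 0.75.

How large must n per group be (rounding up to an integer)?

Standardized effect: d = |μ_{script A} − μ_{script B}| / σ = |193.6 − 186.7| / 29.6 = 0.2331
For power 0.75 need Φ(δ − z_{0.01}) = 0.75, so δ = z_{0.01} + z_{0.25} = 2.326 + 0.674 = 3.001.
(Ignoring the negligible lower-tail rejection probability gives the usual closed-form inversion.)
δ = d·√(n/2) ⇒ n = 2(δ/d)² = 2 × (3.001 / 0.2331)² = 331.44.
Rounding up, n = 332 per group.

n = 332 per group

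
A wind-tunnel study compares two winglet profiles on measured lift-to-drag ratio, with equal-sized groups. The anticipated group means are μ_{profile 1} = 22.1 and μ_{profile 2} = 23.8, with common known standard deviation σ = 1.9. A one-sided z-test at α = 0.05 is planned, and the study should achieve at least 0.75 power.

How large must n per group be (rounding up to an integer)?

n = 14 per group

Standardized effect: d = |μ_{profile 1} − μ_{profile 2}| / σ = |22.1 − 23.8| / 1.9 = 0.8947
Set Φ(δ − 1.645) = 0.75; then δ − 1.645 = Φ⁻¹(0.75) = 0.674, giving δ = 2.319.
δ = d·√(n/2) ⇒ n = 2(δ/d)² = 2 × (2.319 / 0.8947)² = 13.44.
Round up to the next whole unit.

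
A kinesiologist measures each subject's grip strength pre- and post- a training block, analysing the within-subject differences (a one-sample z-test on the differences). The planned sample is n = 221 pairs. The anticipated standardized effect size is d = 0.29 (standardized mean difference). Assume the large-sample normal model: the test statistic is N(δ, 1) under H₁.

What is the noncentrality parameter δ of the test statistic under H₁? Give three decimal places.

δ = d·√n = 0.29 × √221 = 4.3112

δ ≈ 4.311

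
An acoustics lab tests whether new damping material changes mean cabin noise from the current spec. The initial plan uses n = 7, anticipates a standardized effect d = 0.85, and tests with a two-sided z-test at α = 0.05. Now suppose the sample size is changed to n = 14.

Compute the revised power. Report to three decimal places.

Power ≈ 0.889

With n = 14: δ = d·√n = 0.85 × √14 = 3.1804. Critical value z_{0.025} = 1.960.
Revised power = Φ(δ − 1.960) + Φ(−δ − 1.960) = Φ(1.220) + Φ(-5.140) = 0.8889 + 0.0000 = 0.8889.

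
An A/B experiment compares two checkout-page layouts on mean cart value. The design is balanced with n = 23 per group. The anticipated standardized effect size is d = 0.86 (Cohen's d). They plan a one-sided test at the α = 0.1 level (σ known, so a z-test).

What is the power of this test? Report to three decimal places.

Noncentrality parameter: δ = d·√(n/2) = 0.86 × √(23/2) = 2.9164
Critical value for a one-sided test at α = 0.1: z_α = 1.282.
Power = P(Z > 1.282 − δ) = Φ(1.635) = 0.9490.

Power ≈ 0.949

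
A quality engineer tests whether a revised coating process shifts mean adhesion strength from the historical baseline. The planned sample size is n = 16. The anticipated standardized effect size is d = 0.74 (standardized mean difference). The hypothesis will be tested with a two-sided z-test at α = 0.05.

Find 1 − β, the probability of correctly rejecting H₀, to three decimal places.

Noncentrality parameter: δ = d·√n = 0.74 × √16 = 2.9600
Critical value for a two-sided test at α = 0.05: z_{α/2} = 1.960.
Power = Φ(δ − 1.960) + Φ(−δ − 1.960) = Φ(1.000) + Φ(-4.920) = 0.8414 + 0.0000 = 0.8414.

Power ≈ 0.841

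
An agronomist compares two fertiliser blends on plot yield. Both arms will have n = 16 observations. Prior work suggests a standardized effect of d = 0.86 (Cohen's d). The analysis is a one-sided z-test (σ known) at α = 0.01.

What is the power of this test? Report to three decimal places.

Power ≈ 0.542

Noncentrality parameter: δ = d·√(n/2) = 0.86 × √(16/2) = 2.4324
Critical value for a one-sided test at α = 0.01: z_α = 2.326.
Power = P(Z > 2.326 − δ) = Φ(0.106) = 0.5422.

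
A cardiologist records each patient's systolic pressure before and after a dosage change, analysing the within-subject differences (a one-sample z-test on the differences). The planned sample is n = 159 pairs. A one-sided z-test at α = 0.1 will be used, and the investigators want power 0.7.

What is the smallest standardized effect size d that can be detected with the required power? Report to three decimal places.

Need Φ(δ − 1.282) = 0.7, so δ = 1.282 + 0.524 = 1.806.
δ = d·√n ⇒ d = δ/√n = 1.806/√159 = 0.1432.

d ≈ 0.143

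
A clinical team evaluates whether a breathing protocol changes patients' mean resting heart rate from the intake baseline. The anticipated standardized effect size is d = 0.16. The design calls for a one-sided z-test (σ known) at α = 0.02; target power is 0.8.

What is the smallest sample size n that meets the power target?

For power 0.8 need Φ(δ − z_{0.02}) = 0.8, so δ = z_{0.02} + z_{0.20} = 2.054 + 0.842 = 2.895.
δ = d·√n ⇒ n = (δ/d)² = (2.895 / 0.16)² = 327.47.
Round up to the next whole unit.

n = 328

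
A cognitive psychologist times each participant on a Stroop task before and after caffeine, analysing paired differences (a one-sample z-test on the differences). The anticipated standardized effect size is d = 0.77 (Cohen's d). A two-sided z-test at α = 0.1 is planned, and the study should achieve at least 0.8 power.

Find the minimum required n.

n = 11

Set Φ(δ − 1.645) = 0.8; then δ − 1.645 = Φ⁻¹(0.8) = 0.842, giving δ = 2.486.
(The Φ(−δ − z_{α/2}) term is vanishingly small for δ > 0 and is dropped in the standard sample-size formula.)
δ = d·√n ⇒ n = (δ/d)² = (2.486 / 0.77)² = 10.43.
Round up to the next whole unit.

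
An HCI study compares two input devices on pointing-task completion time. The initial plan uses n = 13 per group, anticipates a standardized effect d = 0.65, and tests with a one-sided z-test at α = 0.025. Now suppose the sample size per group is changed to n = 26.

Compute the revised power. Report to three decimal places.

With n = 26 per group: δ = d·√(n/2) = 0.65 × √(26/2) = 2.3436. Critical value z_{0.025} = 1.960.
Revised power = P(Z > 1.960 − δ) = Φ(0.384) = 0.6494.

Power ≈ 0.649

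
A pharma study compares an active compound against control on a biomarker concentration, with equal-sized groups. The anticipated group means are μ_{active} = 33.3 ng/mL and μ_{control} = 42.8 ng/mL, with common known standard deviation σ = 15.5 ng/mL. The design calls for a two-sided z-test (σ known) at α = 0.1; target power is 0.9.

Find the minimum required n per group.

Standardized effect: d = |μ_{active} − μ_{control}| / σ = |33.3 − 42.8| / 15.5 = 0.6129
Set Φ(δ − 1.645) = 0.9; then δ − 1.645 = Φ⁻¹(0.9) = 1.282, giving δ = 2.926.
(The Φ(−δ − z_{α/2}) term is vanishingly small for δ > 0 and is dropped in the standard sample-size formula.)
δ = d·√(n/2) ⇒ n = 2(δ/d)² = 2 × (2.926 / 0.6129)² = 45.59.
Round up to the next whole unit.

n = 46 per group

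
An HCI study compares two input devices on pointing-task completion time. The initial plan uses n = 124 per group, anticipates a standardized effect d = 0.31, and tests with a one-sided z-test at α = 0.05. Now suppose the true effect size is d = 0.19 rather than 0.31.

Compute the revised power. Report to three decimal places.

With d = 0.19: δ = d·√(n/2) = 0.19 × √(124/2) = 1.4961. Critical value z_{0.05} = 1.645.
Revised power = Φ(δ − 1.645) = Φ(-0.149) = 0.4409.

Power ≈ 0.441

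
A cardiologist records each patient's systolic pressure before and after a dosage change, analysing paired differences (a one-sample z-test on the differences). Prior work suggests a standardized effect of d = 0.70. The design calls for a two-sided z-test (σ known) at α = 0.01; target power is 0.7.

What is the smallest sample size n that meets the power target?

n = 20

Set Φ(δ − 2.576) = 0.7; then δ − 2.576 = Φ⁻¹(0.7) = 0.524, giving δ = 3.100.
(Ignoring the negligible lower-tail rejection probability gives the usual closed-form inversion.)
δ = d·√n ⇒ n = (δ/d)² = (3.100 / 0.70)² = 19.62.
Rounding up, n = 20.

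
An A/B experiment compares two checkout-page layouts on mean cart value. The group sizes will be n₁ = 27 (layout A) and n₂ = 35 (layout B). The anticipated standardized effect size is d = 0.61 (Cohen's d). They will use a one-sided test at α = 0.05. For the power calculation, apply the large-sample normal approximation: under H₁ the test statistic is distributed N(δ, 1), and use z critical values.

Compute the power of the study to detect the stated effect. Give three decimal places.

Noncentrality parameter: δ = d / √(1/n₁ + 1/n₂) = 0.61 / √(1/27 + 1/35) = 2.3815
Critical value for a one-sided test at α = 0.05: z_α = 1.645.
Power = Φ(δ − 1.645) = Φ(0.737) = 0.7693.

Power ≈ 0.769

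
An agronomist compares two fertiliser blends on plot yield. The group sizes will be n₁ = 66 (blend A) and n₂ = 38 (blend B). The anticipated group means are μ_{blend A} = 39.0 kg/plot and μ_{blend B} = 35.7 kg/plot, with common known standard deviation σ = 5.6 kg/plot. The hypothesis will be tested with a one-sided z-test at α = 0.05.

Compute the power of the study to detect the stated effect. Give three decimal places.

Power ≈ 0.894

Standardized effect: d = |μ_{blend A} − μ_{blend B}| / σ = |39.0 − 35.7| / 5.6 = 0.5893
Noncentrality parameter: δ = d / √(1/n₁ + 1/n₂) = 0.5893 / √(1/66 + 1/38) = 2.8938
One-sided α = 0.05 → critical value z_{0.05} = 1.645.
Power = P(Z > 1.645 − δ) = Φ(1.249) = 0.8942.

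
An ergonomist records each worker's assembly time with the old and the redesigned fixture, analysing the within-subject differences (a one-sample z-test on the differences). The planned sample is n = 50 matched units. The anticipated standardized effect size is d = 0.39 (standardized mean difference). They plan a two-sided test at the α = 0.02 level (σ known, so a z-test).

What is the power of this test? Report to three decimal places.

Noncentrality parameter: δ = d·√n = 0.39 × √50 = 2.7577
Critical value for a two-sided test at α = 0.02: z_{α/2} = 2.326.
Power = Φ(δ − 2.326) + Φ(−δ − 2.326) = Φ(0.431) + Φ(-5.084) = 0.6669 + 0.0000 = 0.6669.

Power ≈ 0.667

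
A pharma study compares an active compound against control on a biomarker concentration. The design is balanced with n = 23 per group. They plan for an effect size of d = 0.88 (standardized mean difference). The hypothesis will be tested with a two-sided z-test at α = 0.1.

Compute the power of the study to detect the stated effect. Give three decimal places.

Power ≈ 0.910

Noncentrality parameter: δ = d·√(n/2) = 0.88 × √(23/2) = 2.9842
Two-sided α = 0.1 → critical value z_{0.05} = 1.645.
Power = Φ(δ − 1.645) + Φ(−δ − 1.645) = Φ(1.339) + Φ(-4.629) = 0.9098 + 0.0000 = 0.9098.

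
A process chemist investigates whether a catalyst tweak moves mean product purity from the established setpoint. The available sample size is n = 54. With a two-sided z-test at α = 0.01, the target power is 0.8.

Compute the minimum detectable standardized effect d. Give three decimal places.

d ≈ 0.465

Required noncentrality: δ = z_{0.005} + z_{0.20} = 2.576 + 0.842 = 3.417.
(Lower-tail contribution to power is negligible for δ > 0.)
δ = d·√n ⇒ d = δ/√n = 3.417/√54 = 0.4651.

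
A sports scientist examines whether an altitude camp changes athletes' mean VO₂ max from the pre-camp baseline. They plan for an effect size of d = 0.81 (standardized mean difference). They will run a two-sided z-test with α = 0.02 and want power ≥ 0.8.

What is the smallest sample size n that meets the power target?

n = 16

Set Φ(δ − 2.326) = 0.8; then δ − 2.326 = Φ⁻¹(0.8) = 0.842, giving δ = 3.168.
(Ignoring the negligible lower-tail rejection probability gives the usual closed-form inversion.)
δ = d·√n ⇒ n = (δ/d)² = (3.168 / 0.81)² = 15.30.
Round up to the next whole unit.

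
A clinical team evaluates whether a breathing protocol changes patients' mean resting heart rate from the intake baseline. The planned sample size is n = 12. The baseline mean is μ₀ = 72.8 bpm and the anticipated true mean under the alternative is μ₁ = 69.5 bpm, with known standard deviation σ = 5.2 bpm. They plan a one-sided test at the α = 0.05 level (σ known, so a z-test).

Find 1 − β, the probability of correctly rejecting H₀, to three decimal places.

Standardized effect: d = |μ₁ − μ₀| / σ = |69.5 − 72.8| / 5.2 = 0.6346
Noncentrality parameter: δ = d·√n = 0.6346 × √12 = 2.1984
One-sided α = 0.05 → critical value z_{0.05} = 1.645.
Power = P(Z > 1.645 − δ) = Φ(0.554) = 0.7100.

Power ≈ 0.710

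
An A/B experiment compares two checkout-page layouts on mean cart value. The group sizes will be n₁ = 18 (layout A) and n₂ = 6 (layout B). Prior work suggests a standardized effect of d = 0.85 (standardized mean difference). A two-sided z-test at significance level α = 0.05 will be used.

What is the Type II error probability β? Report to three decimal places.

β ≈ 0.562

Noncentrality parameter: δ = d / √(1/n₁ + 1/n₂) = 0.85 / √(1/18 + 1/6) = 1.8031
Two-sided α = 0.05 → critical value z_{0.025} = 1.960.
Power = Φ(δ − 1.960) + Φ(−δ − 1.960) = Φ(-0.157) + Φ(-3.763) = 0.4377 + 0.0001 = 0.4378.
Type II error: β = 1 − power = 1 − 0.4378 = 0.5622.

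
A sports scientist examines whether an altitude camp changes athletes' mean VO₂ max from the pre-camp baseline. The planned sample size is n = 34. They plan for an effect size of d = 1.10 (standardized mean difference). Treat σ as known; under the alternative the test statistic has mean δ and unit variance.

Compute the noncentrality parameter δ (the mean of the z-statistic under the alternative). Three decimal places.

δ ≈ 6.414

The noncentrality parameter scales effect size by the design's sample-size factor: δ = d·√n = 1.10 × √34 = 6.4140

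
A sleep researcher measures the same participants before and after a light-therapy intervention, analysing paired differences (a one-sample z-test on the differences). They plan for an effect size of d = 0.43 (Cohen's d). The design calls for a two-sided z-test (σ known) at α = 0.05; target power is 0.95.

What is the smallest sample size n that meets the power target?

For power 0.95 need Φ(δ − z_{0.025}) = 0.95, so δ = z_{0.025} + z_{0.05} = 1.960 + 1.645 = 3.605.
(The Φ(−δ − z_{α/2}) term is vanishingly small for δ > 0 and is dropped in the standard sample-size formula.)
δ = d·√n ⇒ n = (δ/d)² = (3.605 / 0.43)² = 70.28.
Rounding up, n = 71.

n = 71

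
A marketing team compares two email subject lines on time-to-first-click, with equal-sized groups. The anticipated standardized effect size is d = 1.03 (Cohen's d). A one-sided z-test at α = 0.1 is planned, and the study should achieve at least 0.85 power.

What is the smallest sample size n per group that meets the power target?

For power 0.85 need Φ(δ − z_{0.1}) = 0.85, so δ = z_{0.1} + z_{0.15} = 1.282 + 1.036 = 2.318.
δ = d·√(n/2) ⇒ n = 2(δ/d)² = 2 × (2.318 / 1.03)² = 10.13.
Round up to the next whole unit.

n = 11 per group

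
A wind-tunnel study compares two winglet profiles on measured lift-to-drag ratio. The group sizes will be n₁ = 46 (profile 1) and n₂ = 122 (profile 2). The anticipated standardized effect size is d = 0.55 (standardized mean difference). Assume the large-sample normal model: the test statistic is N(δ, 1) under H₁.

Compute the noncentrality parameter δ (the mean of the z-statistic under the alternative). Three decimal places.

The noncentrality parameter scales effect size by the design's sample-size factor: δ = d / √(1/n₁ + 1/n₂) = 0.55 / √(1/46 + 1/122) = 3.1788

δ ≈ 3.179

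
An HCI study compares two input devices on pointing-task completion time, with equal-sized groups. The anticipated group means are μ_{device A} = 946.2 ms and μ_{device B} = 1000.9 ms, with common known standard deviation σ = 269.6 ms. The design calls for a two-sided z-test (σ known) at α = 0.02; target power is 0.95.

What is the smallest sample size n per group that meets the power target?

n = 767 per group

Standardized effect: d = |μ_{device A} − μ_{device B}| / σ = |946.2 − 1000.9| / 269.6 = 0.2029
Set Φ(δ − 2.326) = 0.95; then δ − 2.326 = Φ⁻¹(0.95) = 1.645, giving δ = 3.971.
(The Φ(−δ − z_{α/2}) term is vanishingly small for δ > 0 and is dropped in the standard sample-size formula.)
δ = d·√(n/2) ⇒ n = 2(δ/d)² = 2 × (3.971 / 0.2029)² = 766.19.
Round up to the next whole unit.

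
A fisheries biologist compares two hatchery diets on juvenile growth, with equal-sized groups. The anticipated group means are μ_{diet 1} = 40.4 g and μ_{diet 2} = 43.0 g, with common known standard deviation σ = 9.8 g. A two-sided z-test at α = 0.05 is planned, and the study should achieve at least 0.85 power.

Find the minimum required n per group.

n = 256 per group

Standardized effect: d = |μ_{diet 1} − μ_{diet 2}| / σ = |40.4 − 43.0| / 9.8 = 0.2653
For power 0.85 need Φ(δ − z_{0.025}) = 0.85, so δ = z_{0.025} + z_{0.15} = 1.960 + 1.036 = 2.996.
(Ignoring the negligible lower-tail rejection probability gives the usual closed-form inversion.)
δ = d·√(n/2) ⇒ n = 2(δ/d)² = 2 × (2.996 / 0.2653)² = 255.11.
Round up to the next whole unit.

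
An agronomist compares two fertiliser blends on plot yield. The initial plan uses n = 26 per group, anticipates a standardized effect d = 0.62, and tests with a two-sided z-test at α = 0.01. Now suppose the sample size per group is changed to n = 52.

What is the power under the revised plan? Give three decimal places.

Power ≈ 0.721

With n = 52 per group: δ = d·√(n/2) = 0.62 × √(52/2) = 3.1614. Critical value z_{0.005} = 2.576.
Revised power = Φ(δ − 2.576) + Φ(−δ − 2.576) = Φ(0.586) + Φ(-5.737) = 0.7209 + 0.0000 = 0.7209.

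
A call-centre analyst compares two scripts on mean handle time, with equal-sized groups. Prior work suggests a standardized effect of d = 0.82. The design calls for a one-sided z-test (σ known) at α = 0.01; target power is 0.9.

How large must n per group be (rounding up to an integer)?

Set Φ(δ − 2.326) = 0.9; then δ − 2.326 = Φ⁻¹(0.9) = 1.282, giving δ = 3.608.
δ = d·√(n/2) ⇒ n = 2(δ/d)² = 2 × (3.608 / 0.82)² = 38.72.
Rounding up, n = 39 per group.

n = 39 per group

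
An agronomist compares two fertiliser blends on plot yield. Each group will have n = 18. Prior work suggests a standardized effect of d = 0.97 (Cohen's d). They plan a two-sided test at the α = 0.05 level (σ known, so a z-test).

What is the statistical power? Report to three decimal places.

Power ≈ 0.829

Noncentrality parameter: δ = d·√(n/2) = 0.97 × √(18/2) = 2.9100
Two-sided α = 0.05 → critical value z_{0.025} = 1.960.
Power = Φ(δ − 1.960) + Φ(−δ − 1.960) = Φ(0.950) + Φ(-4.870) = 0.8290 + 0.0000 = 0.8290.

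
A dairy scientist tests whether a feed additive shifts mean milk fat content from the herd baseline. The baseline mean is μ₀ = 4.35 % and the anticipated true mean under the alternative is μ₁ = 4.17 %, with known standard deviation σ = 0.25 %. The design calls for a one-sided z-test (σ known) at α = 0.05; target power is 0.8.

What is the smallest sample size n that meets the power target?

n = 12

Standardized effect: d = |μ₁ − μ₀| / σ = |4.17 − 4.35| / 0.25 = 0.7200
Set Φ(δ − 1.645) = 0.8; then δ − 1.645 = Φ⁻¹(0.8) = 0.842, giving δ = 2.486.
δ = d·√n ⇒ n = (δ/d)² = (2.486 / 0.7200)² = 11.93.
Round up to the next whole unit.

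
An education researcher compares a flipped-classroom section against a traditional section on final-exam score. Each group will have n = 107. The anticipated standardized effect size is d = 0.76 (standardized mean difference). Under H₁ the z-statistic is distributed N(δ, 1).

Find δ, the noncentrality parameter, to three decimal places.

δ ≈ 5.559

δ = d·√(n/2) = 0.76 × √(107/2) = 5.5589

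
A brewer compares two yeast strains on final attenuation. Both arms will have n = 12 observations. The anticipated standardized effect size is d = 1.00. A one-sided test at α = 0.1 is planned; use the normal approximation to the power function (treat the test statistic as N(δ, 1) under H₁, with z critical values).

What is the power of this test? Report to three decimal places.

Noncentrality parameter: λ = d·√(n/2) = 1.00 × √(12/2) = 2.4495
Critical value for a one-sided test at α = 0.1: z_α = 1.282.
Power = P(Z > 1.282 − λ) = Φ(1.168) = 0.8786.

Power ≈ 0.879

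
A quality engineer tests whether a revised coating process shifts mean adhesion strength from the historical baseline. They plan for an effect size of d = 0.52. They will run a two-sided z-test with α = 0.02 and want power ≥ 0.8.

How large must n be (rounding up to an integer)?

For power 0.8 need Φ(δ − z_{0.01}) = 0.8, so δ = z_{0.01} + z_{0.20} = 2.326 + 0.842 = 3.168.
(Ignoring the negligible lower-tail rejection probability gives the usual closed-form inversion.)
δ = d·√n ⇒ n = (δ/d)² = (3.168 / 0.52)² = 37.12.
Rounding up, n = 38.

n = 38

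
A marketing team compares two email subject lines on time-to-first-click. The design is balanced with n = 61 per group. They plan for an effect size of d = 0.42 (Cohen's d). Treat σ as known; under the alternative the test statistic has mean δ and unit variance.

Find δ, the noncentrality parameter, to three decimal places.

δ ≈ 2.320

δ = d·√(n/2) = 0.42 × √(61/2) = 2.3195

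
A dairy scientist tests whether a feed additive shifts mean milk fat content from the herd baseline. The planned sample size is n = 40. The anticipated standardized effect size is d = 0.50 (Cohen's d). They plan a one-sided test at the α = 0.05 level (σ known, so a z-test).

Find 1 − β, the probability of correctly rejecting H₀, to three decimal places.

Noncentrality parameter: δ = d·√n = 0.50 × √40 = 3.1623
Critical value for a one-sided test at α = 0.05: z_α = 1.645.
Power = P(Z > 1.645 − δ) = Φ(1.517) = 0.9354.

Power ≈ 0.935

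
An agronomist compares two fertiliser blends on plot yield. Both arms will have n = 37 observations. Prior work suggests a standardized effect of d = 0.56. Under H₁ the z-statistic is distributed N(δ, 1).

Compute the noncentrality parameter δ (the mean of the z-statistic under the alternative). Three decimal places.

δ ≈ 2.409

The noncentrality parameter scales effect size by the design's sample-size factor: δ = d·√(n/2) = 0.56 × √(37/2) = 2.4087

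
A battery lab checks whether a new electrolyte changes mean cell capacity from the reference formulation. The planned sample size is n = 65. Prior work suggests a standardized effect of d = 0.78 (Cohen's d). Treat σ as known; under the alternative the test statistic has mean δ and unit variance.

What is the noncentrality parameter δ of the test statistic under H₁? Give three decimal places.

δ = d·√n = 0.78 × √65 = 6.2886

δ ≈ 6.289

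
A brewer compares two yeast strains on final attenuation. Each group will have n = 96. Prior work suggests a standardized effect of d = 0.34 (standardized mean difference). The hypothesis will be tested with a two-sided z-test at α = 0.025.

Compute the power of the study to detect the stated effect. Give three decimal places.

Noncentrality parameter: δ = d·√(n/2) = 0.34 × √(96/2) = 2.3556
Two-sided α = 0.025 → critical value z_{0.0125} = 2.241.
Power = Φ(δ − 2.241) + Φ(−δ − 2.241) = Φ(0.114) + Φ(-4.597) = 0.5455 + 0.0000 = 0.5455.

Power ≈ 0.545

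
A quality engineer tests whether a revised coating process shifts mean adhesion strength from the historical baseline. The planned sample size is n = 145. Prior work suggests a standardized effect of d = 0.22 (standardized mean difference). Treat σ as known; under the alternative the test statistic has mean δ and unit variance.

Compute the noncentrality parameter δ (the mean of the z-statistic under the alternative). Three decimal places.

δ ≈ 2.649

δ = d·√n = 0.22 × √145 = 2.6492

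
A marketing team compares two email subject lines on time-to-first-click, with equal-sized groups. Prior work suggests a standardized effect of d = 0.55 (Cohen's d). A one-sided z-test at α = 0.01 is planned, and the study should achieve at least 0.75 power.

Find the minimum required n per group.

For power 0.75 need Φ(δ − z_{0.01}) = 0.75, so δ = z_{0.01} + z_{0.25} = 2.326 + 0.674 = 3.001.
δ = d·√(n/2) ⇒ n = 2(δ/d)² = 2 × (3.001 / 0.55)² = 59.54.
Round up to the next whole unit.

n = 60 per group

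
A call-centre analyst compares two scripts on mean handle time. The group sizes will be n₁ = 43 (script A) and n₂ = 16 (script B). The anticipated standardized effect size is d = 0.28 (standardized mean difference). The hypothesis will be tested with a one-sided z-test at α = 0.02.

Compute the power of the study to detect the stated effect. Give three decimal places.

Power ≈ 0.136

Noncentrality parameter: δ = d / √(1/n₁ + 1/n₂) = 0.28 / √(1/43 + 1/16) = 0.9562
Critical value for a one-sided test at α = 0.02: z_α = 2.054.
Power = Φ(δ − 2.054) = Φ(-1.098) = 0.1362.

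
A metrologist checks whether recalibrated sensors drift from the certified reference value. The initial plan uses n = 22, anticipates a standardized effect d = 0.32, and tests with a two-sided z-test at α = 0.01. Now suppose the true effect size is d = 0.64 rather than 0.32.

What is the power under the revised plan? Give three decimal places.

Power ≈ 0.665

With d = 0.64: δ = d·√n = 0.64 × √22 = 3.0019. Critical value z_{0.005} = 2.576.
Revised power = Φ(δ − 2.576) + Φ(−δ − 2.576) = Φ(0.426) + Φ(-5.578) = 0.6650 + 0.0000 = 0.6650.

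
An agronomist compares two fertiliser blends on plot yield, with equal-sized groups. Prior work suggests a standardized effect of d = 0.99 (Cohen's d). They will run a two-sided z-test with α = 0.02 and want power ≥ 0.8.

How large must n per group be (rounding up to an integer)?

Set Φ(δ − 2.326) = 0.8; then δ − 2.326 = Φ⁻¹(0.8) = 0.842, giving δ = 3.168.
(The Φ(−δ − z_{α/2}) term is vanishingly small for δ > 0 and is dropped in the standard sample-size formula.)
δ = d·√(n/2) ⇒ n = 2(δ/d)² = 2 × (3.168 / 0.99)² = 20.48.
Round up to the next whole unit.

n = 21 per group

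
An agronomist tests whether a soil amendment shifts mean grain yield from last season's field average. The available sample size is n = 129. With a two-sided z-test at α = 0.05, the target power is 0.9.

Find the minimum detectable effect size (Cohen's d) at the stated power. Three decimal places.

d ≈ 0.285

Required noncentrality: δ = z_{0.025} + z_{0.10} = 1.960 + 1.282 = 3.242.
(The second rejection-region term Φ(−δ − z_{α/2}) is negligible and dropped.)
δ = d·√n ⇒ d = δ/√n = 3.242/√129 = 0.2854.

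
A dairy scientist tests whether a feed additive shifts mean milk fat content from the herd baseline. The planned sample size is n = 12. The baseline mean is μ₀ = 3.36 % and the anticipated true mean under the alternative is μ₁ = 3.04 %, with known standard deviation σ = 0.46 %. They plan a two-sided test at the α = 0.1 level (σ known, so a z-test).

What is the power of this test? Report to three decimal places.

Power ≈ 0.778

Standardized effect: d = |μ₁ − μ₀| / σ = |3.04 − 3.36| / 0.46 = 0.6957
Noncentrality parameter: δ = d·√n = 0.6957 × √12 = 2.4098
Critical value for a two-sided test at α = 0.1: z_{α/2} = 1.645.
Power = Φ(δ − 1.645) + Φ(−δ − 1.645) = Φ(0.765) + Φ(-4.055) = 0.7779 + 0.0000 = 0.7779.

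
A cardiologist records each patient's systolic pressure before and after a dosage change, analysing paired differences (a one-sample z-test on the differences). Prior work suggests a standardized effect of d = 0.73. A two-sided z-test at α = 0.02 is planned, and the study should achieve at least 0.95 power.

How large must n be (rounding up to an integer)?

For power 0.95 need Φ(δ − z_{0.01}) = 0.95, so δ = z_{0.01} + z_{0.05} = 2.326 + 1.645 = 3.971.
(Ignoring the negligible lower-tail rejection probability gives the usual closed-form inversion.)
δ = d·√n ⇒ n = (δ/d)² = (3.971 / 0.73)² = 29.59.
Rounding up, n = 30.

n = 30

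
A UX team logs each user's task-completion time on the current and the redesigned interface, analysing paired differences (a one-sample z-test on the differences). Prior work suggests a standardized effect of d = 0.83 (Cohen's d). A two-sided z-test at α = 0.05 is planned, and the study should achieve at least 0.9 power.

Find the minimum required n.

n = 16

For power 0.9 need Φ(δ − z_{0.025}) = 0.9, so δ = z_{0.025} + z_{0.10} = 1.960 + 1.282 = 3.242.
(The Φ(−δ − z_{α/2}) term is vanishingly small for δ > 0 and is dropped in the standard sample-size formula.)
δ = d·√n ⇒ n = (δ/d)² = (3.242 / 0.83)² = 15.25.
Rounding up, n = 16.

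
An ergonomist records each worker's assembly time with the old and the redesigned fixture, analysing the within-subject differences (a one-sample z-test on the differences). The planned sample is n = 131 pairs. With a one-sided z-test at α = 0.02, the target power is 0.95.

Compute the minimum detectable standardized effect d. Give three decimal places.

d ≈ 0.323

Required noncentrality: δ = z_{0.02} + z_{0.05} = 2.054 + 1.645 = 3.699.
δ = d·√n ⇒ d = δ/√n = 3.699/√131 = 0.3231.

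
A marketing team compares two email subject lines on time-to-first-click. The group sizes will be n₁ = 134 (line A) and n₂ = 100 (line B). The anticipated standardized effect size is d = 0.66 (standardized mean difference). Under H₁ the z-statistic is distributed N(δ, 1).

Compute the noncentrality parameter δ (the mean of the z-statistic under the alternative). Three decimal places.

δ = d / √(1/n₁ + 1/n₂) = 0.66 / √(1/134 + 1/100) = 4.9945

δ ≈ 4.994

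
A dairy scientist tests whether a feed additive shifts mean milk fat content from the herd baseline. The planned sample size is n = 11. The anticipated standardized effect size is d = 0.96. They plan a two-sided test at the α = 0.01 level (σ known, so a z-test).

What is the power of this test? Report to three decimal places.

Noncentrality parameter: δ = d·√n = 0.96 × √11 = 3.1840
Two-sided α = 0.01 → critical value z_{0.005} = 2.576.
Power = Φ(δ − 2.576) + Φ(−δ − 2.576) = Φ(0.608) + Φ(-5.760) = 0.7284 + 0.0000 = 0.7284.

Power ≈ 0.728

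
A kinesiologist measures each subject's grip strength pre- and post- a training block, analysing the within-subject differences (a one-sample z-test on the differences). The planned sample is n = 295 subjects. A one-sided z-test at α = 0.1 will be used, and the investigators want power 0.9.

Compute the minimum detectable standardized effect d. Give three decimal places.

d ≈ 0.149

Required noncentrality: δ = z_{0.1} + z_{0.10} = 1.282 + 1.282 = 2.563.
δ = d·√n ⇒ d = δ/√n = 2.563/√295 = 0.1492.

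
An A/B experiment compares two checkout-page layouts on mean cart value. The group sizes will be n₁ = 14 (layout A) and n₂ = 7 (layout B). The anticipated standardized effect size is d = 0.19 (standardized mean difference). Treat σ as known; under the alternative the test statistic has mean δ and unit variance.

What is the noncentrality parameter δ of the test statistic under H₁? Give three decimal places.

The noncentrality parameter scales effect size by the design's sample-size factor: δ = d / √(1/n₁ + 1/n₂) = 0.19 / √(1/14 + 1/7) = 0.4104

δ ≈ 0.410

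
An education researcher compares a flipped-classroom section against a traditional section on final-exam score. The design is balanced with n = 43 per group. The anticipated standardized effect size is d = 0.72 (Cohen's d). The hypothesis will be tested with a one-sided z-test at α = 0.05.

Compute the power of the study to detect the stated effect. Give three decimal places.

Noncentrality parameter: δ = d·√(n/2) = 0.72 × √(43/2) = 3.3385
Critical value for a one-sided test at α = 0.05: z_α = 1.645.
Power = Φ(δ − 1.645) = Φ(1.694) = 0.9548.

Power ≈ 0.955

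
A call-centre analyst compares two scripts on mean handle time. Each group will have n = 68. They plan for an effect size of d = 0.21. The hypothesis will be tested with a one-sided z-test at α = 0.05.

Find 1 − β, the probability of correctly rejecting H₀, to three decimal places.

Power ≈ 0.337

Noncentrality parameter: δ = d·√(n/2) = 0.21 × √(68/2) = 1.2245
Critical value for a one-sided test at α = 0.05: z_α = 1.645.
Power = Φ(δ − 1.645) = Φ(-0.420) = 0.3371.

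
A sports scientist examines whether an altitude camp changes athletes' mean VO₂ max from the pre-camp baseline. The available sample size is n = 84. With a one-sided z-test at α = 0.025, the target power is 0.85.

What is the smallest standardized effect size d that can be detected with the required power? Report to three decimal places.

Need Φ(δ − 1.960) = 0.85, so δ = 1.960 + 1.036 = 2.996.
δ = d·√n ⇒ d = δ/√n = 2.996/√84 = 0.3269.

d ≈ 0.327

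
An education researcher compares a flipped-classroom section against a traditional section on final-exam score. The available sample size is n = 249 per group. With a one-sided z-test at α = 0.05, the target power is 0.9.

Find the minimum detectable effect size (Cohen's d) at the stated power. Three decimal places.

Required noncentrality: δ = z_{0.05} + z_{0.10} = 1.645 + 1.282 = 2.926.
δ = d·√(n/2) ⇒ d = δ/√(n/2) = 2.926/√(249/2) = 0.2623.

d ≈ 0.262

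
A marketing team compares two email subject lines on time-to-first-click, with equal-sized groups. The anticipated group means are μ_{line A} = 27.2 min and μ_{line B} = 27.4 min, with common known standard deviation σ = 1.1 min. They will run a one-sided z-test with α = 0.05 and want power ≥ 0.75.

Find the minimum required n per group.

n = 326 per group

Standardized effect: d = |μ_{line A} − μ_{line B}| / σ = |27.2 − 27.4| / 1.1 = 0.1818
Set Φ(δ − 1.645) = 0.75; then δ − 1.645 = Φ⁻¹(0.75) = 0.674, giving δ = 2.319.
δ = d·√(n/2) ⇒ n = 2(δ/d)² = 2 × (2.319 / 0.1818)² = 325.45.
Round up to the next whole unit.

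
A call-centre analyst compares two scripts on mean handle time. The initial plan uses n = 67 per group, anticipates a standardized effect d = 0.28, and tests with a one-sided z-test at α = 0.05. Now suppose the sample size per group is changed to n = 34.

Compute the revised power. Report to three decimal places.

Power ≈ 0.312

With n = 34 per group: δ = d·√(n/2) = 0.28 × √(34/2) = 1.1545. Critical value z_{0.05} = 1.645.
Revised power = Φ(δ − 1.645) = Φ(-0.490) = 0.3119.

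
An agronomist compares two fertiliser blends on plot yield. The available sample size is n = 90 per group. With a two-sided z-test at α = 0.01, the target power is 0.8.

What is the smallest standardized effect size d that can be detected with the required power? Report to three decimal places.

d ≈ 0.509

Need Φ(δ − 2.576) = 0.8, so δ = 2.576 + 0.842 = 3.417.
(Lower-tail contribution to power is negligible for δ > 0.)
δ = d·√(n/2) ⇒ d = δ/√(n/2) = 3.417/√(90/2) = 0.5094.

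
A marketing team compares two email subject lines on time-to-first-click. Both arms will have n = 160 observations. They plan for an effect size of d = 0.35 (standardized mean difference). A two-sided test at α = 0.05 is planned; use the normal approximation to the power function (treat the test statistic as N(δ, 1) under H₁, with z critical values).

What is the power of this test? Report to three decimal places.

Noncentrality parameter: δ = d·√(n/2) = 0.35 × √(160/2) = 3.1305
Critical value for a two-sided test at α = 0.05: z_{α/2} = 1.960.
Power = Φ(δ − 1.960) + Φ(−δ − 1.960) = Φ(1.171) + Φ(-5.090) = 0.8791 + 0.0000 = 0.8791.

Power ≈ 0.879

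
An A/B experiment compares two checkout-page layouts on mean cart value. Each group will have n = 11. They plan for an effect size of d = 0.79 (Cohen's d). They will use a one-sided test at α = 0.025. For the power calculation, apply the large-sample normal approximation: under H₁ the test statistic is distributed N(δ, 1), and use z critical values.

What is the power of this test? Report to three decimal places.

Power ≈ 0.457

Noncentrality parameter: δ = d·√(n/2) = 0.79 × √(11/2) = 1.8527
One-sided α = 0.025 → critical value z_{0.025} = 1.960.
Power = P(Z > 1.960 − δ) = Φ(-0.107) = 0.4573.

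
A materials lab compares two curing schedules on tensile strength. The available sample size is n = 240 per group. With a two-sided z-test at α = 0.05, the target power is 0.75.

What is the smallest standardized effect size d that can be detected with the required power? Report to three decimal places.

d ≈ 0.240

Need Φ(δ − 1.960) = 0.75, so δ = 1.960 + 0.674 = 2.634.
(The second rejection-region term Φ(−δ − z_{α/2}) is negligible and dropped.)
δ = d·√(n/2) ⇒ d = δ/√(n/2) = 2.634/√(240/2) = 0.2405.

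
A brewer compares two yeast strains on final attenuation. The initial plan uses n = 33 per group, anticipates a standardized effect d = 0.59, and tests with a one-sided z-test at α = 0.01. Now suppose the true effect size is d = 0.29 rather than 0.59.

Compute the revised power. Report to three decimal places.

Power ≈ 0.125

With d = 0.29: δ = d·√(n/2) = 0.29 × √(33/2) = 1.1780. Critical value z_{0.01} = 2.326.
Revised power = Φ(δ − 2.326) = Φ(-1.148) = 0.1254.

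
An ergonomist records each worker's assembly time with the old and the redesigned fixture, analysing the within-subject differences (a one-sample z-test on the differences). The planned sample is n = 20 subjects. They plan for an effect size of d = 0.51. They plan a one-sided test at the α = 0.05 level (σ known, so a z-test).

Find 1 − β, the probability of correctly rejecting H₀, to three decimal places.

Power ≈ 0.738

Noncentrality parameter: δ = d·√n = 0.51 × √20 = 2.2808
Critical value for a one-sided test at α = 0.05: z_α = 1.645.
Power = P(Z > 1.645 − δ) = Φ(0.636) = 0.7376.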